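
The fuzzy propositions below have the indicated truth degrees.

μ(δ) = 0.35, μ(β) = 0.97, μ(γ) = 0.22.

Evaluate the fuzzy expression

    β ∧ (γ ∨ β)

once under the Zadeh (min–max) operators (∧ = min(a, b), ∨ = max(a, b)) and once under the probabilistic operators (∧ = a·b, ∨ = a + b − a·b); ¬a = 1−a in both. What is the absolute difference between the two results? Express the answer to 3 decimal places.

Under Zadeh (min–max):
  γ ∨ β = max(a, b) on (0.22, 0.97) = 0.97
  β ∧ (γ ∨ β) = min(a, b) on (0.97, 0.97) = 0.97
  → value = 0.9700
Under probabilistic:
  γ ∨ β = a + b − a·b on (0.2200, 0.9700) = 0.9766
  β ∧ (γ ∨ β) = a·b on (0.9700, 0.9766) = 0.9473
  → value = 0.9473
|0.9700 − 0.9473| = 0.023

0.023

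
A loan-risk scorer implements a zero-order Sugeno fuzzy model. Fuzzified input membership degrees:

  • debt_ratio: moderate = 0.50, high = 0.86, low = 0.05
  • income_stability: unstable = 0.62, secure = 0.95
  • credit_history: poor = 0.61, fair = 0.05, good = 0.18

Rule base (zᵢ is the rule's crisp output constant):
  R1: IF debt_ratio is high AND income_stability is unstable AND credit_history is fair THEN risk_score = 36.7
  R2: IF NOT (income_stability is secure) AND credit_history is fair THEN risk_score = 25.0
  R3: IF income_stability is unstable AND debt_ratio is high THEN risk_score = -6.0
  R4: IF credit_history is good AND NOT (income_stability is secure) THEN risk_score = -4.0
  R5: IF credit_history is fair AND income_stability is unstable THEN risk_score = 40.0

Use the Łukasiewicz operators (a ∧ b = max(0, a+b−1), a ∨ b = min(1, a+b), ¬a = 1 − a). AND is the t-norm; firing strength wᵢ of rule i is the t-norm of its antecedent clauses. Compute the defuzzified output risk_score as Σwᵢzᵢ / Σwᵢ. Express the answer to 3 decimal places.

-6.000

R1 (z=36.7): high=0.86, unstable=0.62, fair=0.05; AND[max(0, a+b−1)] → w = 0.00
R2 (z=25.0): ¬secure=1−0.95=0.05, fair=0.05; AND[max(0, a+b−1)] → w = 0.00
R3 (z=-6.0): unstable=0.62, high=0.86; AND[max(0, a+b−1)] → w = 0.48
R4 (z=-4.0): good=0.18, ¬secure=1−0.95=0.05; AND[max(0, a+b−1)] → w = 0.00
R5 (z=40.0): fair=0.05, unstable=0.62; AND[max(0, a+b−1)] → w = 0.00
Weighted average = (0.00·36.7 + 0.00·25.0 + 0.48·-6.0 + 0.00·-4.0 + 0.00·40.0) / (0.00 + 0.00 + 0.48 + 0.00 + 0.00)
  = -2.8800 / 0.4800 = -6.000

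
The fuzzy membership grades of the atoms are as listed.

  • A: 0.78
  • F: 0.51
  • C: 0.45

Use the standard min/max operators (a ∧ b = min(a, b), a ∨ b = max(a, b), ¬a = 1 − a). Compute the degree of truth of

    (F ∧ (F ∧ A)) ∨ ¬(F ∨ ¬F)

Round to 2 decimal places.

0.51

F ∧ A = min(a, b) on (0.51, 0.78) = 0.51
F ∧ (F ∧ A) = min(a, b) on (0.51, 0.51) = 0.51
¬F = 1 − 0.51 = 0.49
F ∨ ¬F = max(a, b) on (0.51, 0.49) = 0.51
¬(F ∨ ¬F) = 1 − 0.51 = 0.49
(F ∧ (F ∧ A)) ∨ ¬(F ∨ ¬F) = max(a, b) on (0.51, 0.49) = 0.51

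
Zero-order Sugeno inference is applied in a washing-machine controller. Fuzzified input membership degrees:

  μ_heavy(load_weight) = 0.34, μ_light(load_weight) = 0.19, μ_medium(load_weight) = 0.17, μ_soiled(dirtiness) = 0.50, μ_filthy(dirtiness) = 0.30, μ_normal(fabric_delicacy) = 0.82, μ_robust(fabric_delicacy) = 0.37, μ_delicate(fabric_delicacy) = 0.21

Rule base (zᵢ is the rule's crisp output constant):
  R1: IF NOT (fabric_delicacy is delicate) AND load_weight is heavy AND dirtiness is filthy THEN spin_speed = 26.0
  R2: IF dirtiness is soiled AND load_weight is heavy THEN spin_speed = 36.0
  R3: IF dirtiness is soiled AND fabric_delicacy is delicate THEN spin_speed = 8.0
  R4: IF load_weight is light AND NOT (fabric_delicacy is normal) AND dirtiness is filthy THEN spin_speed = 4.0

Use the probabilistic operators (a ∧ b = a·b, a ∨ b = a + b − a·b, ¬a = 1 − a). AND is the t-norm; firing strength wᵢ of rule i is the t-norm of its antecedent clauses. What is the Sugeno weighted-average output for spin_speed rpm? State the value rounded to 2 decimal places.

24.86

R1 (z=26.0): ¬delicate=1−0.21=0.79, heavy=0.34, filthy=0.30; AND[a·b] → w = 0.0806
R2 (z=36.0): soiled=0.50, heavy=0.34; AND[a·b] → w = 0.1700
R3 (z=8.0): soiled=0.50, delicate=0.21; AND[a·b] → w = 0.1050
R4 (z=4.0): light=0.19, ¬normal=1−0.82=0.18, filthy=0.30; AND[a·b] → w = 0.0103
Weighted average = (0.0806·26.0 + 0.1700·36.0 + 0.1050·8.0 + 0.0103·4.0) / (0.0806 + 0.1700 + 0.1050 + 0.0103)
  = 9.0961 / 0.3658 = 24.86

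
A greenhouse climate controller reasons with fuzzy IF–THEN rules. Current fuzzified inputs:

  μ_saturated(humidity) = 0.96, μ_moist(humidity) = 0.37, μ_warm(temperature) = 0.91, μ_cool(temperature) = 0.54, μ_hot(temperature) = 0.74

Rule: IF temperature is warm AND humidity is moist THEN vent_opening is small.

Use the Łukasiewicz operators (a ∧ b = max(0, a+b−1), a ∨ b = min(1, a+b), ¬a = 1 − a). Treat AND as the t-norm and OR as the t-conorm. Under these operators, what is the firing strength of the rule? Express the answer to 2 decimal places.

0.28

firing strength: warm=0.91, moist=0.37; AND[max(0, a+b−1)] → w = 0.28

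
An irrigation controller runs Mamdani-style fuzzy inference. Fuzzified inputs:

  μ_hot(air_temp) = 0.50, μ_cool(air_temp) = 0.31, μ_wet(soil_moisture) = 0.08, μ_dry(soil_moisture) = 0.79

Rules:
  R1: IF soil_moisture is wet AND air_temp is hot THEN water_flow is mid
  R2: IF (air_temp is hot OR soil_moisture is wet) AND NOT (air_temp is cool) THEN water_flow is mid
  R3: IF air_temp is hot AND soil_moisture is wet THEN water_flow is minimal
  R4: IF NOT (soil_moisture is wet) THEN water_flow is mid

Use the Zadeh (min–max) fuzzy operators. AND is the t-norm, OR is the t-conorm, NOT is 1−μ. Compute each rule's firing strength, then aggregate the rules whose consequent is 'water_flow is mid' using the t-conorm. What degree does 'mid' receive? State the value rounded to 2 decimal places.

R1: wet=0.08, hot=0.50; AND[min(a, b)] → w = 0.08
R2: (hot=0.50 OR wet=0.08) = 0.50; AND[min(a, b)] with ¬cool=1−0.31=0.69 → w = 0.50
R3: hot=0.50, wet=0.08; AND[min(a, b)] → w = 0.08
R4: ¬wet=1−0.08=0.92 → w = 0.92
Rules with consequent 'mid': {R1, R2, R4} → strengths 0.08, 0.50, 0.92
Aggregate via t-conorm [max(a, b)]: 0.92

0.92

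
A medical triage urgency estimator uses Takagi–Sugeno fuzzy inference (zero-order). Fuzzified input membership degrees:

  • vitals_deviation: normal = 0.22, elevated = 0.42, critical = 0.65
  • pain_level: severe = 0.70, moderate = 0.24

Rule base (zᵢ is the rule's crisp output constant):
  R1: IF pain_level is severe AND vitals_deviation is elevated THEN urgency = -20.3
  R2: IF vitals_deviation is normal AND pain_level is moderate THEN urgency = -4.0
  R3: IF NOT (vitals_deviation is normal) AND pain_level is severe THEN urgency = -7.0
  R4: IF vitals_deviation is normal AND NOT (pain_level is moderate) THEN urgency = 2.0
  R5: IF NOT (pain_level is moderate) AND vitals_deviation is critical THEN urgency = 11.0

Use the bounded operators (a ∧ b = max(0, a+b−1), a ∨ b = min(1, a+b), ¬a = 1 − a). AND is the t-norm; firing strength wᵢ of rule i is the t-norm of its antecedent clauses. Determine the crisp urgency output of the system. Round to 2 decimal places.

R1 (z=-20.3): severe=0.70, elevated=0.42; AND[max(0, a+b−1)] → w = 0.12
R2 (z=-4.0): normal=0.22, moderate=0.24; AND[max(0, a+b−1)] → w = 0.00
R3 (z=-7.0): ¬normal=1−0.22=0.78, severe=0.70; AND[max(0, a+b−1)] → w = 0.48
R4 (z=2.0): normal=0.22, ¬moderate=1−0.24=0.76; AND[max(0, a+b−1)] → w = 0.00
R5 (z=11.0): ¬moderate=1−0.24=0.76, critical=0.65; AND[max(0, a+b−1)] → w = 0.41
Weighted average = (0.12·-20.3 + 0.00·-4.0 + 0.48·-7.0 + 0.00·2.0 + 0.41·11.0) / (0.12 + 0.00 + 0.48 + 0.00 + 0.41)
  = -1.2860 / 1.0100 = -1.27

-1.27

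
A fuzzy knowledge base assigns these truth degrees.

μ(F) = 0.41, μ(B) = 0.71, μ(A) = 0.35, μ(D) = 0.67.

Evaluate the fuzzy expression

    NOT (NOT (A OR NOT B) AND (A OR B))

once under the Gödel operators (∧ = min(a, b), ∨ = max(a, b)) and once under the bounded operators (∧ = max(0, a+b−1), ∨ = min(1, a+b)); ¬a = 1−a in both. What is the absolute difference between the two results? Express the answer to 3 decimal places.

0.290

Under Gödel:
  NOT B = 1 − 0.71 = 0.29
  A OR NOT B = max(a, b) on (0.35, 0.29) = 0.35
  NOT (A OR NOT B) = 1 − 0.35 = 0.65
  A OR B = max(a, b) on (0.35, 0.71) = 0.71
  NOT (A OR NOT B) AND (A OR B) = min(a, b) on (0.65, 0.71) = 0.65
  NOT (NOT (A OR NOT B) AND (A OR B)) = 1 − 0.65 = 0.35
  → value = 0.3500
Under bounded:
  NOT B = 1 − 0.71 = 0.29
  A OR NOT B = min(1, a+b) on (0.35, 0.29) = 0.64
  NOT (A OR NOT B) = 1 − 0.64 = 0.36
  A OR B = min(1, a+b) on (0.35, 0.71) = 1.00
  NOT (A OR NOT B) AND (A OR B) = max(0, a+b−1) on (0.36, 1.00) = 0.36
  NOT (NOT (A OR NOT B) AND (A OR B)) = 1 − 0.36 = 0.64
  → value = 0.6400
|0.3500 − 0.6400| = 0.290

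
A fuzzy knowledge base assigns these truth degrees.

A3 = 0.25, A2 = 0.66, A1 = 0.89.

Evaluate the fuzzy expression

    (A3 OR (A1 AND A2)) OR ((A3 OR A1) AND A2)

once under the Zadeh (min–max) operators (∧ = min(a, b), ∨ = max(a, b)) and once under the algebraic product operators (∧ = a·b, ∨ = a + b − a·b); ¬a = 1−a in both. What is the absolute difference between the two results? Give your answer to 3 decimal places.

0.218

Under Zadeh (min–max):
  A1 AND A2 = min(a, b) on (0.89, 0.66) = 0.66
  A3 OR (A1 AND A2) = max(a, b) on (0.25, 0.66) = 0.66
  A3 OR A1 = max(a, b) on (0.25, 0.89) = 0.89
  (A3 OR A1) AND A2 = min(a, b) on (0.89, 0.66) = 0.66
  (A3 OR (A1 AND A2)) OR ((A3 OR A1) AND A2) = max(a, b) on (0.66, 0.66) = 0.66
  → value = 0.6600
Under algebraic product:
  A1 AND A2 = a·b on (0.8900, 0.6600) = 0.5874
  A3 OR (A1 AND A2) = a + b − a·b on (0.2500, 0.5874) = 0.6905
  A3 OR A1 = a + b − a·b on (0.2500, 0.8900) = 0.9175
  (A3 OR A1) AND A2 = a·b on (0.9175, 0.6600) = 0.6056
  (A3 OR (A1 AND A2)) OR ((A3 OR A1) AND A2) = a + b − a·b on (0.6905, 0.6056) = 0.8779
  → value = 0.8779
|0.6600 − 0.8779| = 0.218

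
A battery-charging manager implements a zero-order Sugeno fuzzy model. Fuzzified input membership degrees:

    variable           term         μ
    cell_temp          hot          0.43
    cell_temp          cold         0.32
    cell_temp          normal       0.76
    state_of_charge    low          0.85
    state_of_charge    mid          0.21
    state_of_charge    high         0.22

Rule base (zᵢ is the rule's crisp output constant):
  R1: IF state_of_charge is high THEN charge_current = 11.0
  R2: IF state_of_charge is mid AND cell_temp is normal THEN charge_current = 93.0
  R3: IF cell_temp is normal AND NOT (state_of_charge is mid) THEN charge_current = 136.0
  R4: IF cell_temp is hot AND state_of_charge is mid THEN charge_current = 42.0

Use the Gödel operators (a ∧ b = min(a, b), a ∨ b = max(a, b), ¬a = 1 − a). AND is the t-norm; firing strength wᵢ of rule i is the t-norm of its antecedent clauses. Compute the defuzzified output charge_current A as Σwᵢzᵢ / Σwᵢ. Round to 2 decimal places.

95.81

R1 (z=11.0): high=0.22 → w = 0.22
R2 (z=93.0): mid=0.21, normal=0.76; AND[min(a, b)] → w = 0.21
R3 (z=136.0): normal=0.76, ¬mid=1−0.21=0.79; AND[min(a, b)] → w = 0.76
R4 (z=42.0): hot=0.43, mid=0.21; AND[min(a, b)] → w = 0.21
Weighted average = (0.22·11.0 + 0.21·93.0 + 0.76·136.0 + 0.21·42.0) / (0.22 + 0.21 + 0.76 + 0.21)
  = 134.1300 / 1.4000 = 95.81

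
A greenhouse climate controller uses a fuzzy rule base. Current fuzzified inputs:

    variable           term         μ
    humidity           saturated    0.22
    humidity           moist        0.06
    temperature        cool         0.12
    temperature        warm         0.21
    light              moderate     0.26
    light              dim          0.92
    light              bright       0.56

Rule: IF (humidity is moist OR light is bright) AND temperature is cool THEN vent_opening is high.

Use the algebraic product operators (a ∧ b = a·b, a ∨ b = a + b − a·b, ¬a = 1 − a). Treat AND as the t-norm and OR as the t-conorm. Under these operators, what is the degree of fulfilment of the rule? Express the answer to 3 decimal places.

0.070

firing strength: (moist=0.06 OR bright=0.56) = 0.5864; AND[a·b] with cool=0.12 → w = 0.0704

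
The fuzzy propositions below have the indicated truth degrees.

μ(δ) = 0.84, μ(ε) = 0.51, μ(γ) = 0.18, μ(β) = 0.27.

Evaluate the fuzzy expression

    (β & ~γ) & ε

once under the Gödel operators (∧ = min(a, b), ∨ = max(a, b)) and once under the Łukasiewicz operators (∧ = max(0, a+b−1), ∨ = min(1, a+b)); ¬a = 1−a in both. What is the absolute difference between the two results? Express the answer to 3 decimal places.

Under Gödel:
  ~γ = 1 − 0.18 = 0.82
  β & ~γ = min(a, b) on (0.27, 0.82) = 0.27
  (β & ~γ) & ε = min(a, b) on (0.27, 0.51) = 0.27
  → value = 0.2700
Under Łukasiewicz:
  ~γ = 1 − 0.18 = 0.82
  β & ~γ = max(0, a+b−1) on (0.27, 0.82) = 0.09
  (β & ~γ) & ε = max(0, a+b−1) on (0.09, 0.51) = 0.00
  → value = 0.0000
|0.2700 − 0.0000| = 0.270

0.270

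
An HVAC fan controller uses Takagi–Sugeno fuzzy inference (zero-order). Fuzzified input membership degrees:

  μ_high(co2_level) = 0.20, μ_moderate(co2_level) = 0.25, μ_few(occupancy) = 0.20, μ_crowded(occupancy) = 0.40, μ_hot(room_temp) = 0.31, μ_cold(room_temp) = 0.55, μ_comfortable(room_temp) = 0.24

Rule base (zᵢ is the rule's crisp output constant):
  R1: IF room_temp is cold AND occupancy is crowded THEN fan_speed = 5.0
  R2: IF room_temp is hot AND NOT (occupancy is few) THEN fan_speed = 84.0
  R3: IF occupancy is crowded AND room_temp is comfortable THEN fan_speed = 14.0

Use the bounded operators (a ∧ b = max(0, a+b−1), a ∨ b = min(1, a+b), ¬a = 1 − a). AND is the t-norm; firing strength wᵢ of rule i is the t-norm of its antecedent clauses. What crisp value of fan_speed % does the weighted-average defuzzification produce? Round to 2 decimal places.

R1 (z=5.0): cold=0.55, crowded=0.40; AND[max(0, a+b−1)] → w = 0.00
R2 (z=84.0): hot=0.31, ¬few=1−0.20=0.80; AND[max(0, a+b−1)] → w = 0.11
R3 (z=14.0): crowded=0.40, comfortable=0.24; AND[max(0, a+b−1)] → w = 0.00
Weighted average = (0.00·5.0 + 0.11·84.0 + 0.00·14.0) / (0.00 + 0.11 + 0.00)
  = 9.2400 / 0.1100 = 84.00

84.00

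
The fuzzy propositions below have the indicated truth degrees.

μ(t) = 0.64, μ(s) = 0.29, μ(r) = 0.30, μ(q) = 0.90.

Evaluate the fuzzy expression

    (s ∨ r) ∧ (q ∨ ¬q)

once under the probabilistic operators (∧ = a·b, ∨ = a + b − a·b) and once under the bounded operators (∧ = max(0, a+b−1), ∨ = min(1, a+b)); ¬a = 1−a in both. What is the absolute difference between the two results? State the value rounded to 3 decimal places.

0.132

Under probabilistic:
  s ∨ r = a + b − a·b on (0.2900, 0.3000) = 0.5030
  ¬q = 1 − 0.9000 = 0.1000
  q ∨ ¬q = a + b − a·b on (0.9000, 0.1000) = 0.9100
  (s ∨ r) ∧ (q ∨ ¬q) = a·b on (0.5030, 0.9100) = 0.4577
  → value = 0.4577
Under bounded:
  s ∨ r = min(1, a+b) on (0.29, 0.30) = 0.59
  ¬q = 1 − 0.90 = 0.10
  q ∨ ¬q = min(1, a+b) on (0.90, 0.10) = 1.00
  (s ∨ r) ∧ (q ∨ ¬q) = max(0, a+b−1) on (0.59, 1.00) = 0.59
  → value = 0.5900
|0.4577 − 0.5900| = 0.132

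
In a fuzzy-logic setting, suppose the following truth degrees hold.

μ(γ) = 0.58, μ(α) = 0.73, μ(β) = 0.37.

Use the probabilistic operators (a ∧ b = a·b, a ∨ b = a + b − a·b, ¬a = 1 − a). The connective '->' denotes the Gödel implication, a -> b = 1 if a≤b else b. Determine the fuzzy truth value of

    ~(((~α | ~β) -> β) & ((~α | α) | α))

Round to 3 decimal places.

~α = 1 − 0.7300 = 0.2700
~β = 1 − 0.3700 = 0.6300
~α | ~β = a + b − a·b on (0.2700, 0.6300) = 0.7299
(~α | ~β) -> β  [Gödel: 1 if a≤b else b] with a=0.7299, b=0.3700 → 0.3700
~α = 1 − 0.7300 = 0.2700
~α | α = a + b − a·b on (0.2700, 0.7300) = 0.8029
(~α | α) | α = a + b − a·b on (0.8029, 0.7300) = 0.9468
((~α | ~β) -> β) & ((~α | α) | α) = a·b on (0.3700, 0.9468) = 0.3503
~(((~α | ~β) -> β) & ((~α | α) | α)) = 1 − 0.3503 = 0.6497

0.650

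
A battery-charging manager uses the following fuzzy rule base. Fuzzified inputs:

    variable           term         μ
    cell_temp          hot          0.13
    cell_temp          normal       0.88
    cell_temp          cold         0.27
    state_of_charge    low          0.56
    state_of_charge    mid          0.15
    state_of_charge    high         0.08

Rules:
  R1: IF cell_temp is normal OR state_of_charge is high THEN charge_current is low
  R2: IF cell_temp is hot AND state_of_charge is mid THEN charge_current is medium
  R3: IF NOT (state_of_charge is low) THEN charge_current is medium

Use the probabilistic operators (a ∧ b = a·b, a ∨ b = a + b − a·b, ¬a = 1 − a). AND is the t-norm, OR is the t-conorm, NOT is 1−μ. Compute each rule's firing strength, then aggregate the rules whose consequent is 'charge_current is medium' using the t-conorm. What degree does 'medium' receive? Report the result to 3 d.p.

R1: normal=0.88, high=0.08; OR[a + b − a·b] → w = 0.8896
R2: hot=0.13, mid=0.15; AND[a·b] → w = 0.0195
R3: ¬low=1−0.56=0.44 → w = 0.4400
Rules with consequent 'medium': {R2, R3} → strengths 0.0195, 0.4400
Aggregate via t-conorm [a + b − a·b]: 0.4509

0.451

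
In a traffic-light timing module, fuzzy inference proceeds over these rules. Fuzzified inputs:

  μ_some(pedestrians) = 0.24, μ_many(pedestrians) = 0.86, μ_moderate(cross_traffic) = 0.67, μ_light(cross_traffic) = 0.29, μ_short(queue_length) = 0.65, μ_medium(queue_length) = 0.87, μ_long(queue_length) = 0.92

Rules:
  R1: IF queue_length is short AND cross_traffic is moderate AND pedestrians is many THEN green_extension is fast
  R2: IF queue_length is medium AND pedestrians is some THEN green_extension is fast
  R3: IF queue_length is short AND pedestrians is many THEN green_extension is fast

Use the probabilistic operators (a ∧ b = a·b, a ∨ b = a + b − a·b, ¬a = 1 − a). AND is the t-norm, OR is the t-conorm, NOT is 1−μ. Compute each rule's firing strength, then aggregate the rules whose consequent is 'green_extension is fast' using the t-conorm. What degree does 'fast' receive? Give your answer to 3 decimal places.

R1: short=0.65, moderate=0.67, many=0.86; AND[a·b] → w = 0.3745
R2: medium=0.87, some=0.24; AND[a·b] → w = 0.2088
R3: short=0.65, many=0.86; AND[a·b] → w = 0.5590
Rules with consequent 'fast': {R1, R2, R3} → strengths 0.3745, 0.2088, 0.5590
Aggregate via t-conorm [a + b − a·b]: 0.7818

0.782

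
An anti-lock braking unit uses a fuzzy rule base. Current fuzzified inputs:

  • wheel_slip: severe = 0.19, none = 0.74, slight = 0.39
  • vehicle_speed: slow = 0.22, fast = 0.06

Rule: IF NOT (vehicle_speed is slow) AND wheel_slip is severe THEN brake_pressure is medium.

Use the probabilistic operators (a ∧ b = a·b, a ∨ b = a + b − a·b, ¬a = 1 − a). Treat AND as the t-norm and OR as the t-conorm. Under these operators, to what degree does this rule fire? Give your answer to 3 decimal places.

0.148

firing strength: ¬slow=1−0.22=0.78, severe=0.19; AND[a·b] → w = 0.1482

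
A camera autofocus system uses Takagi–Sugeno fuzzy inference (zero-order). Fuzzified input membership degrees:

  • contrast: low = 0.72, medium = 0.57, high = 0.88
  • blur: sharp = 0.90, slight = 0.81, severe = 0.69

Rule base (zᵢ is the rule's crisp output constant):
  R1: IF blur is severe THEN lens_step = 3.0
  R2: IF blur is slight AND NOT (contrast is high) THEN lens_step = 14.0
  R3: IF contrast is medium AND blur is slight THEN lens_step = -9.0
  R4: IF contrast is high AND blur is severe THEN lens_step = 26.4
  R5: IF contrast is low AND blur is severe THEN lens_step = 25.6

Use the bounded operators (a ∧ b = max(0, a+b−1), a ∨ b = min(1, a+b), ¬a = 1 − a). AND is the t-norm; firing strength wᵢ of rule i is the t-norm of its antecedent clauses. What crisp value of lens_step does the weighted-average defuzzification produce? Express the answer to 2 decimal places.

R1 (z=3.0): severe=0.69 → w = 0.69
R2 (z=14.0): slight=0.81, ¬high=1−0.88=0.12; AND[max(0, a+b−1)] → w = 0.00
R3 (z=-9.0): medium=0.57, slight=0.81; AND[max(0, a+b−1)] → w = 0.38
R4 (z=26.4): high=0.88, severe=0.69; AND[max(0, a+b−1)] → w = 0.57
R5 (z=25.6): low=0.72, severe=0.69; AND[max(0, a+b−1)] → w = 0.41
Weighted average = (0.69·3.0 + 0.00·14.0 + 0.38·-9.0 + 0.57·26.4 + 0.41·25.6) / (0.69 + 0.00 + 0.38 + 0.57 + 0.41)
  = 24.1940 / 2.0500 = 11.80

11.80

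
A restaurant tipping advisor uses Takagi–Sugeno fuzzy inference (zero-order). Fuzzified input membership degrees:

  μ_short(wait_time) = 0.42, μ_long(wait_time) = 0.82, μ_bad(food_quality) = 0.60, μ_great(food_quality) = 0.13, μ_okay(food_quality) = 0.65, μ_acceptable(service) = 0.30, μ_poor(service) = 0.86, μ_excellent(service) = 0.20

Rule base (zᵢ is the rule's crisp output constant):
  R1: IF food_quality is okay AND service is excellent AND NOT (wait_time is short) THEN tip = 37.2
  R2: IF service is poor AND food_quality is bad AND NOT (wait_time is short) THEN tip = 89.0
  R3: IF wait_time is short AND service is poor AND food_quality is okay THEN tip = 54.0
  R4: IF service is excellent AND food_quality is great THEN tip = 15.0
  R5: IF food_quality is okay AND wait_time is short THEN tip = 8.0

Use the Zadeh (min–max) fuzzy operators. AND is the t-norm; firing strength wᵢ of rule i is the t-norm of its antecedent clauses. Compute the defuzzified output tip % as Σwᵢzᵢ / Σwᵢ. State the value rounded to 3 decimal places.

49.743

R1 (z=37.2): okay=0.65, excellent=0.20, ¬short=1−0.42=0.58; AND[min(a, b)] → w = 0.20
R2 (z=89.0): poor=0.86, bad=0.60, ¬short=1−0.42=0.58; AND[min(a, b)] → w = 0.58
R3 (z=54.0): short=0.42, poor=0.86, okay=0.65; AND[min(a, b)] → w = 0.42
R4 (z=15.0): excellent=0.20, great=0.13; AND[min(a, b)] → w = 0.13
R5 (z=8.0): okay=0.65, short=0.42; AND[min(a, b)] → w = 0.42
Weighted average = (0.20·37.2 + 0.58·89.0 + 0.42·54.0 + 0.13·15.0 + 0.42·8.0) / (0.20 + 0.58 + 0.42 + 0.13 + 0.42)
  = 87.0500 / 1.7500 = 49.743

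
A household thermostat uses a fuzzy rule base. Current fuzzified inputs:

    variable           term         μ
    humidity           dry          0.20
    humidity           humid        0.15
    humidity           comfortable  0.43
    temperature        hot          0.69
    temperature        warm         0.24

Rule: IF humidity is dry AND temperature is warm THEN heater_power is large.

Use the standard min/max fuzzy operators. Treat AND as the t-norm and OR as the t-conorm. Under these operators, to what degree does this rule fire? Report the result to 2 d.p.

0.20

firing strength: dry=0.20, warm=0.24; AND[min(a, b)] → w = 0.20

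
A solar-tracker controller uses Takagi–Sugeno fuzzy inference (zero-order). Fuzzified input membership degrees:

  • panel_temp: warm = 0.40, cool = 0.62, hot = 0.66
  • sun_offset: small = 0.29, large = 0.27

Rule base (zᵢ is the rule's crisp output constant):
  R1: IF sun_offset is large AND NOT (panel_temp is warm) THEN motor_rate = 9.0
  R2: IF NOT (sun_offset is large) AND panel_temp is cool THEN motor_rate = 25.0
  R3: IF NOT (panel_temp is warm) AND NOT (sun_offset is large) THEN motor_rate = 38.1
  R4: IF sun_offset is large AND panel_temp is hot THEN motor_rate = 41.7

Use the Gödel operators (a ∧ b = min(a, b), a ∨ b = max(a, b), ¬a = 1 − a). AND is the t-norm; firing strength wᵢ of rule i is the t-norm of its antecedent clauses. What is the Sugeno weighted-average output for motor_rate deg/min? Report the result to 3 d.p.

29.573

R1 (z=9.0): large=0.27, ¬warm=1−0.40=0.60; AND[min(a, b)] → w = 0.27
R2 (z=25.0): ¬large=1−0.27=0.73, cool=0.62; AND[min(a, b)] → w = 0.62
R3 (z=38.1): ¬warm=1−0.40=0.60, ¬large=1−0.27=0.73; AND[min(a, b)] → w = 0.60
R4 (z=41.7): large=0.27, hot=0.66; AND[min(a, b)] → w = 0.27
Weighted average = (0.27·9.0 + 0.62·25.0 + 0.60·38.1 + 0.27·41.7) / (0.27 + 0.62 + 0.60 + 0.27)
  = 52.0490 / 1.7600 = 29.573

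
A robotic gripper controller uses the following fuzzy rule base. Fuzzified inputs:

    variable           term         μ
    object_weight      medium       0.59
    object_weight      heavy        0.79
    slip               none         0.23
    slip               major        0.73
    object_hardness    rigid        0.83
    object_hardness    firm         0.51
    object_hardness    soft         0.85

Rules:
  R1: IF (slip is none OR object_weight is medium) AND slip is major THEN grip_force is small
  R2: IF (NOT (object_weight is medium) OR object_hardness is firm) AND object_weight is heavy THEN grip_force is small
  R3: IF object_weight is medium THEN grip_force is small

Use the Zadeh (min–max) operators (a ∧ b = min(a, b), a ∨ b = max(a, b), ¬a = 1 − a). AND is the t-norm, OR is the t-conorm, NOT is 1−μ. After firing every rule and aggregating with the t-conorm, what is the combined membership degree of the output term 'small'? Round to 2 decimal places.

R1: (none=0.23 OR medium=0.59) = 0.59; AND[min(a, b)] with major=0.73 → w = 0.59
R2: (¬medium=1−0.59=0.41 OR firm=0.51) = 0.51; AND[min(a, b)] with heavy=0.79 → w = 0.51
R3: medium=0.59 → w = 0.59
Rules with consequent 'small': {R1, R2, R3} → strengths 0.59, 0.51, 0.59
Aggregate via t-conorm [max(a, b)]: 0.59

0.59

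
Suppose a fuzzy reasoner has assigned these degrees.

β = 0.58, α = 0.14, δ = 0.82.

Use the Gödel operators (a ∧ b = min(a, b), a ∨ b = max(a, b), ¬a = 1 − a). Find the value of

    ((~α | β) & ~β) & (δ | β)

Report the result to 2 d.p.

0.42

~α = 1 − 0.14 = 0.86
~α | β = max(a, b) on (0.86, 0.58) = 0.86
~β = 1 − 0.58 = 0.42
(~α | β) & ~β = min(a, b) on (0.86, 0.42) = 0.42
δ | β = max(a, b) on (0.82, 0.58) = 0.82
((~α | β) & ~β) & (δ | β) = min(a, b) on (0.42, 0.82) = 0.42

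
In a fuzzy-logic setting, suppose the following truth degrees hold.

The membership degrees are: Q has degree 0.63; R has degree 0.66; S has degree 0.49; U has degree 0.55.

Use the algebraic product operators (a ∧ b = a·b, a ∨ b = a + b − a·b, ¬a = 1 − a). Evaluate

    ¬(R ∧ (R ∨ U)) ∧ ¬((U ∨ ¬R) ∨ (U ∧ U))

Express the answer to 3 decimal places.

R ∨ U = a + b − a·b on (0.6600, 0.5500) = 0.8470
R ∧ (R ∨ U) = a·b on (0.6600, 0.8470) = 0.5590
¬(R ∧ (R ∨ U)) = 1 − 0.5590 = 0.4410
¬R = 1 − 0.6600 = 0.3400
U ∨ ¬R = a + b − a·b on (0.5500, 0.3400) = 0.7030
U ∧ U = a·b on (0.5500, 0.5500) = 0.3025
(U ∨ ¬R) ∨ (U ∧ U) = a + b − a·b on (0.7030, 0.3025) = 0.7928
¬((U ∨ ¬R) ∨ (U ∧ U)) = 1 − 0.7928 = 0.2072
¬(R ∧ (R ∨ U)) ∧ ¬((U ∨ ¬R) ∨ (U ∧ U)) = a·b on (0.4410, 0.2072) = 0.0914

0.091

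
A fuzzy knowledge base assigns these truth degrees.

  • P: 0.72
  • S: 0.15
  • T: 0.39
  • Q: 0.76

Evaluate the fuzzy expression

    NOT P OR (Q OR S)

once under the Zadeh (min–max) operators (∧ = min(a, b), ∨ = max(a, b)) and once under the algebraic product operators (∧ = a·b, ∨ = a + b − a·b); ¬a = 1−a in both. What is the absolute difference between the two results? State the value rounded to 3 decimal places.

0.093

Under Zadeh (min–max):
  NOT P = 1 − 0.72 = 0.28
  Q OR S = max(a, b) on (0.76, 0.15) = 0.76
  NOT P OR (Q OR S) = max(a, b) on (0.28, 0.76) = 0.76
  → value = 0.7600
Under algebraic product:
  NOT P = 1 − 0.7200 = 0.2800
  Q OR S = a + b − a·b on (0.7600, 0.1500) = 0.7960
  NOT P OR (Q OR S) = a + b − a·b on (0.2800, 0.7960) = 0.8531
  → value = 0.8531
|0.7600 − 0.8531| = 0.093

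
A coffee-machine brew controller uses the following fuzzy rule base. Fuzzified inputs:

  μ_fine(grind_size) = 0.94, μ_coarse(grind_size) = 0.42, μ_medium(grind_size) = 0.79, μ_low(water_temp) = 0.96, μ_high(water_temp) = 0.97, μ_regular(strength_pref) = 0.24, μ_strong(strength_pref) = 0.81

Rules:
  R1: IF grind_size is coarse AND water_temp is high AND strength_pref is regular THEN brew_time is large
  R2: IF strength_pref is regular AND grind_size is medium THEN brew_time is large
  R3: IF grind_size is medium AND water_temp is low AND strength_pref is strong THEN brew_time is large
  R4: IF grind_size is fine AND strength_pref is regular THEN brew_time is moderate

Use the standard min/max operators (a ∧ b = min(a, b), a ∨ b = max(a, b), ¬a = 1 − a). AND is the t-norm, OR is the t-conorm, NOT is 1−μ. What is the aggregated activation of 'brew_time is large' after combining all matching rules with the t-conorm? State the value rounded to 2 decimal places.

R1: coarse=0.42, high=0.97, regular=0.24; AND[min(a, b)] → w = 0.24
R2: regular=0.24, medium=0.79; AND[min(a, b)] → w = 0.24
R3: medium=0.79, low=0.96, strong=0.81; AND[min(a, b)] → w = 0.79
R4: fine=0.94, regular=0.24; AND[min(a, b)] → w = 0.24
Rules with consequent 'large': {R1, R2, R3} → strengths 0.24, 0.24, 0.79
Aggregate via t-conorm [max(a, b)]: 0.79

0.79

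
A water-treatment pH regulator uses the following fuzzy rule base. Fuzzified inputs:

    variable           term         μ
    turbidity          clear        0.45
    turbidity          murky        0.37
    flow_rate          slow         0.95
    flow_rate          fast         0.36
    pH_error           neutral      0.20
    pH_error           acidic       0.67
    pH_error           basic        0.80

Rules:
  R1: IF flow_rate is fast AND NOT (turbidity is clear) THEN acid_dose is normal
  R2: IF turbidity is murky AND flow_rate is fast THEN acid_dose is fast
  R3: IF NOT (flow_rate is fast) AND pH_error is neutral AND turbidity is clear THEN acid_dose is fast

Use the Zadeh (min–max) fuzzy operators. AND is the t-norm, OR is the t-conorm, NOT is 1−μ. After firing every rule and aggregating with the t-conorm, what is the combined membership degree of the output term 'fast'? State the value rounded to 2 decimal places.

0.36

R1: fast=0.36, ¬clear=1−0.45=0.55; AND[min(a, b)] → w = 0.36
R2: murky=0.37, fast=0.36; AND[min(a, b)] → w = 0.36
R3: ¬fast=1−0.36=0.64, neutral=0.20, clear=0.45; AND[min(a, b)] → w = 0.20
Rules with consequent 'fast': {R2, R3} → strengths 0.36, 0.20
Aggregate via t-conorm [max(a, b)]: 0.36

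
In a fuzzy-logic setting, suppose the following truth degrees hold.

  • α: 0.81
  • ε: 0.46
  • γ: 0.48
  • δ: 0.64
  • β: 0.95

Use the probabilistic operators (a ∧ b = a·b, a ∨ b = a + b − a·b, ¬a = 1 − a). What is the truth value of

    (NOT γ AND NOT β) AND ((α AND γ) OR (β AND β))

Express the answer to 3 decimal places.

0.024

NOT γ = 1 − 0.4800 = 0.5200
NOT β = 1 − 0.9500 = 0.0500
NOT γ AND NOT β = a·b on (0.5200, 0.0500) = 0.0260
α AND γ = a·b on (0.8100, 0.4800) = 0.3888
β AND β = a·b on (0.9500, 0.9500) = 0.9025
(α AND γ) OR (β AND β) = a + b − a·b on (0.3888, 0.9025) = 0.9404
(NOT γ AND NOT β) AND ((α AND γ) OR (β AND β)) = a·b on (0.0260, 0.9404) = 0.0245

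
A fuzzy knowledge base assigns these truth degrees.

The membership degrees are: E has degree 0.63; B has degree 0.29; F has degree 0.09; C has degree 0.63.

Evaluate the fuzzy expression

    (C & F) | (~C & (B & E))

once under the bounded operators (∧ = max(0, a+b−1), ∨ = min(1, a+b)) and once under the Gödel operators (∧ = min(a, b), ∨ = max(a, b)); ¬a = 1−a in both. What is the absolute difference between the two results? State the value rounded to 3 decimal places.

Under bounded:
  C & F = max(0, a+b−1) on (0.63, 0.09) = 0.00
  ~C = 1 − 0.63 = 0.37
  B & E = max(0, a+b−1) on (0.29, 0.63) = 0.00
  ~C & (B & E) = max(0, a+b−1) on (0.37, 0.00) = 0.00
  (C & F) | (~C & (B & E)) = min(1, a+b) on (0.00, 0.00) = 0.00
  → value = 0.0000
Under Gödel:
  C & F = min(a, b) on (0.63, 0.09) = 0.09
  ~C = 1 − 0.63 = 0.37
  B & E = min(a, b) on (0.29, 0.63) = 0.29
  ~C & (B & E) = min(a, b) on (0.37, 0.29) = 0.29
  (C & F) | (~C & (B & E)) = max(a, b) on (0.09, 0.29) = 0.29
  → value = 0.2900
|0.0000 − 0.2900| = 0.290

0.290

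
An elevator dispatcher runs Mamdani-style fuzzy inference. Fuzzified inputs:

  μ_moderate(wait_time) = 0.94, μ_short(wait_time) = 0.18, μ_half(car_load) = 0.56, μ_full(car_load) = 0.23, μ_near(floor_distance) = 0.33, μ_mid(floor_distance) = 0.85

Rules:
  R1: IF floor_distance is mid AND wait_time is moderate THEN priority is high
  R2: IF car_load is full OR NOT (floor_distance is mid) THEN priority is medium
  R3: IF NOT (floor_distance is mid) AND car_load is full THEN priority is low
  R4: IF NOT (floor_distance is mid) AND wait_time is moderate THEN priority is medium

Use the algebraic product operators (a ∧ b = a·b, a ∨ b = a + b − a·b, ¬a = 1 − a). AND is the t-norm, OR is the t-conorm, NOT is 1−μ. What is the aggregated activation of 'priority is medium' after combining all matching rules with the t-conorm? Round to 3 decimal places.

0.438

R1: mid=0.85, moderate=0.94; AND[a·b] → w = 0.7990
R2: full=0.23, ¬mid=1−0.85=0.15; OR[a + b − a·b] → w = 0.3455
R3: ¬mid=1−0.85=0.15, full=0.23; AND[a·b] → w = 0.0345
R4: ¬mid=1−0.85=0.15, moderate=0.94; AND[a·b] → w = 0.1410
Rules with consequent 'medium': {R2, R4} → strengths 0.3455, 0.1410
Aggregate via t-conorm [a + b − a·b]: 0.4378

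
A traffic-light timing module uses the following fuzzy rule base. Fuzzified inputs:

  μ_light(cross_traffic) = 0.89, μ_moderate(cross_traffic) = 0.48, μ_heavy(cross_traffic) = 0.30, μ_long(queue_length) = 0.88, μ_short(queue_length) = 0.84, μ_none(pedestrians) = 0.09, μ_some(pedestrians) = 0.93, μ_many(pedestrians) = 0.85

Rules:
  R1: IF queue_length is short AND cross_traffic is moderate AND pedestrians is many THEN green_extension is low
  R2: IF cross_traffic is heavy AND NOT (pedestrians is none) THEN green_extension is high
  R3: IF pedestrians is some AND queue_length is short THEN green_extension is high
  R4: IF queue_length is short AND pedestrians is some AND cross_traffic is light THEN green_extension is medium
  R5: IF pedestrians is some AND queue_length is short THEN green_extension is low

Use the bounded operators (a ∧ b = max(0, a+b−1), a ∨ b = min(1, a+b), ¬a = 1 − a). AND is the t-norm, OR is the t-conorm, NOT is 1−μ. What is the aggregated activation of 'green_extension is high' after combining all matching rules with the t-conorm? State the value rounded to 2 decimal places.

0.98

R1: short=0.84, moderate=0.48, many=0.85; AND[max(0, a+b−1)] → w = 0.17
R2: heavy=0.30, ¬none=1−0.09=0.91; AND[max(0, a+b−1)] → w = 0.21
R3: some=0.93, short=0.84; AND[max(0, a+b−1)] → w = 0.77
R4: short=0.84, some=0.93, light=0.89; AND[max(0, a+b−1)] → w = 0.66
R5: some=0.93, short=0.84; AND[max(0, a+b−1)] → w = 0.77
Rules with consequent 'high': {R2, R3} → strengths 0.21, 0.77
Aggregate via t-conorm [min(1, a+b)]: 0.98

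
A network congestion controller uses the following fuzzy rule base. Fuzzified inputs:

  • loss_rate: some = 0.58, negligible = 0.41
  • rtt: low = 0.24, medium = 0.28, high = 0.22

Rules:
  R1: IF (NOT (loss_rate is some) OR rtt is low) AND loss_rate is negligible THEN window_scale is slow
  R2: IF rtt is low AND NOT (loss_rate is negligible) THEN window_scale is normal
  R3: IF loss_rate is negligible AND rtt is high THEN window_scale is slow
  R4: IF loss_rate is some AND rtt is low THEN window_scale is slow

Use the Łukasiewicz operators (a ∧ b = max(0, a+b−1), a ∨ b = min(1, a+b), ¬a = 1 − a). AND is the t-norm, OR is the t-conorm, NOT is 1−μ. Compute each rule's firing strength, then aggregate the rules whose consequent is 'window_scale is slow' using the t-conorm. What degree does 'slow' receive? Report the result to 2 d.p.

0.07

R1: (¬some=1−0.58=0.42 OR low=0.24) = 0.66; AND[max(0, a+b−1)] with negligible=0.41 → w = 0.07
R2: low=0.24, ¬negligible=1−0.41=0.59; AND[max(0, a+b−1)] → w = 0.00
R3: negligible=0.41, high=0.22; AND[max(0, a+b−1)] → w = 0.00
R4: some=0.58, low=0.24; AND[max(0, a+b−1)] → w = 0.00
Rules with consequent 'slow': {R1, R3, R4} → strengths 0.07, 0.00, 0.00
Aggregate via t-conorm [min(1, a+b)]: 0.07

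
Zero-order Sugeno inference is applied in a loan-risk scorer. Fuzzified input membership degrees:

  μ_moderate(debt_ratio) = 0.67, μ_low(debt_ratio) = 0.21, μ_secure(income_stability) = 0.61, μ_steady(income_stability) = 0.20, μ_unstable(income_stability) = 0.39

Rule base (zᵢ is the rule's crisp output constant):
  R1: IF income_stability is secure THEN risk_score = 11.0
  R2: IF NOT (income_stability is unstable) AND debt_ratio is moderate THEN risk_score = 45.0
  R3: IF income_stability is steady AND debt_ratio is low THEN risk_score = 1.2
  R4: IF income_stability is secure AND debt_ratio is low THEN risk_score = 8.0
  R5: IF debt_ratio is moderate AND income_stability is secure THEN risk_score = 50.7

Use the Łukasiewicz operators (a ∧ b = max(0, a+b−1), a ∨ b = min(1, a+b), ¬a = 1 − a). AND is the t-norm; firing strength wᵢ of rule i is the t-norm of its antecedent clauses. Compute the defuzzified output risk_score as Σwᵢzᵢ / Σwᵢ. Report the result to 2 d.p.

28.64

R1 (z=11.0): secure=0.61 → w = 0.61
R2 (z=45.0): ¬unstable=1−0.39=0.61, moderate=0.67; AND[max(0, a+b−1)] → w = 0.28
R3 (z=1.2): steady=0.20, low=0.21; AND[max(0, a+b−1)] → w = 0.00
R4 (z=8.0): secure=0.61, low=0.21; AND[max(0, a+b−1)] → w = 0.00
R5 (z=50.7): moderate=0.67, secure=0.61; AND[max(0, a+b−1)] → w = 0.28
Weighted average = (0.61·11.0 + 0.28·45.0 + 0.00·1.2 + 0.00·8.0 + 0.28·50.7) / (0.61 + 0.28 + 0.00 + 0.00 + 0.28)
  = 33.5060 / 1.1700 = 28.64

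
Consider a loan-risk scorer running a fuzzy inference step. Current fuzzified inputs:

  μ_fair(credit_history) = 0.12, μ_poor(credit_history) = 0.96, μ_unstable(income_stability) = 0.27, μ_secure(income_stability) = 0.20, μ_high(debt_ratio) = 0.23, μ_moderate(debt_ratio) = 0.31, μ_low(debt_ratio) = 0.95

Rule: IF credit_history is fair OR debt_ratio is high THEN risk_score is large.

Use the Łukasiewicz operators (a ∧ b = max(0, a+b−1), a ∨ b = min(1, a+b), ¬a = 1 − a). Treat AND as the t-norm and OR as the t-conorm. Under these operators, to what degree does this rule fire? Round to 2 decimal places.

0.35

firing strength: fair=0.12, high=0.23; OR[min(1, a+b)] → w = 0.35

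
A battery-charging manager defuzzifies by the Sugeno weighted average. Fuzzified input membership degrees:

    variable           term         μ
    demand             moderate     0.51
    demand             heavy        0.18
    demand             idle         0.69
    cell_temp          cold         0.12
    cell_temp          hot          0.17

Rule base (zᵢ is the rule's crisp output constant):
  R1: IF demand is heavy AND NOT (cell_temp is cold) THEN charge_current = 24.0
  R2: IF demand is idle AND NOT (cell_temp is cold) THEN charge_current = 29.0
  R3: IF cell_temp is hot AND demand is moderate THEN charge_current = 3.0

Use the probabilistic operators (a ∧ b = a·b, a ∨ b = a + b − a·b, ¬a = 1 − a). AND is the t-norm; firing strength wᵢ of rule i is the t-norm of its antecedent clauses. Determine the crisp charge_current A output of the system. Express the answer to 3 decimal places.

R1 (z=24.0): heavy=0.18, ¬cold=1−0.12=0.88; AND[a·b] → w = 0.1584
R2 (z=29.0): idle=0.69, ¬cold=1−0.12=0.88; AND[a·b] → w = 0.6072
R3 (z=3.0): hot=0.17, moderate=0.51; AND[a·b] → w = 0.0867
Weighted average = (0.1584·24.0 + 0.6072·29.0 + 0.0867·3.0) / (0.1584 + 0.6072 + 0.0867)
  = 21.6705 / 0.8523 = 25.426

25.426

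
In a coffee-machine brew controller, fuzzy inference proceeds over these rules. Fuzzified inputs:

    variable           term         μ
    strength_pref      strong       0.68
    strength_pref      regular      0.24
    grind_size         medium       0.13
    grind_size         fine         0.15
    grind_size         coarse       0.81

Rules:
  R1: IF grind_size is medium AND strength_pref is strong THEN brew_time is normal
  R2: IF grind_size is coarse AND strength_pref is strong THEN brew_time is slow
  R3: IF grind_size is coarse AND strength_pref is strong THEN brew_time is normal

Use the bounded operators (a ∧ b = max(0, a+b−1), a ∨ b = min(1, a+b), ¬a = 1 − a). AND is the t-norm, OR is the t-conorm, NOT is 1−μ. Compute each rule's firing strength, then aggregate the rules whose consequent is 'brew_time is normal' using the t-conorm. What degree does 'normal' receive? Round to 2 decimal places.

0.49

R1: medium=0.13, strong=0.68; AND[max(0, a+b−1)] → w = 0.00
R2: coarse=0.81, strong=0.68; AND[max(0, a+b−1)] → w = 0.49
R3: coarse=0.81, strong=0.68; AND[max(0, a+b−1)] → w = 0.49
Rules with consequent 'normal': {R1, R3} → strengths 0.00, 0.49
Aggregate via t-conorm [min(1, a+b)]: 0.49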